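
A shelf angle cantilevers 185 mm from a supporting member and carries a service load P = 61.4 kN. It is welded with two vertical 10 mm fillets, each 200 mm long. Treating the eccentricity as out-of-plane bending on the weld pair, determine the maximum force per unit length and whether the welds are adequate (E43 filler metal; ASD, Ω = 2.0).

f_max ≈ 866 N/mm; adequate

E43XX → F_EXX = 430 MPa.
L_w = 2 × 200 = 400 mm; section modulus (unit throat) S = 2 × L²/6 = 13330 mm².
Direct shear f_v = P/L_w = 61.4×10³/400 = 153.5 N/mm.
Moment M = P × e = 61.4×10³ × 185 = 11359000 N·mm; bending f_b = M/S = 851.9 N/mm.
f_max = √(f_v² + f_b²) = √(153.5² + 851.9²) = 865.6 N/mm.
r_n/Ω = (1/2.0) × 0.6 × 430 × (0.707 × 10) = 912 N/mm → adequate.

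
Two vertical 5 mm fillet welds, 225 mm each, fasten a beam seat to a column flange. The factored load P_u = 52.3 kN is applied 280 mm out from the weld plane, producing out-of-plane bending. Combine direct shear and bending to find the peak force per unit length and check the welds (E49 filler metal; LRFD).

E49XX → F_EXX = 490 MPa.
L_w = 2 × 225 = 450 mm; section modulus (unit throat) S = 2 × L²/6 = 16880 mm².
Direct shear f_v = P/L_w = 52.3×10³/450 = 116.2 N/mm.
Moment M = P × e = 52.3×10³ × 280 = 14644000 N·mm; bending f_b = M/S = 867.8 N/mm.
f_max = √(f_v² + f_b²) = √(116.2² + 867.8²) = 875.5 N/mm.
φr_n = 0.75 × 0.6 × 490 × (0.707 × 5) = 779.5 N/mm → NOT adequate.

f_max ≈ 876 N/mm; NOT adequate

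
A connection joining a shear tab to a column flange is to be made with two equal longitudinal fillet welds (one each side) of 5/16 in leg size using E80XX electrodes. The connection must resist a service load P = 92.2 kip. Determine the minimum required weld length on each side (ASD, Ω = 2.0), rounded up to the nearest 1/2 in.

L = 9 in on each side

E80XX → F_EXX = 80 ksi.
Throat t_e = 0.707 × 0.3125 = 0.2209 in.
r_n/Ω = (0.6 × 80 × 0.2209) / 2.0 = 5.302 kip/in.
L_req = P / (r_n/Ω) = 92.2 / 5.302 = 17.39 in total.
Per side: 17.39 / 2 = 8.694 in.
Round up → use L = 9 in on each side.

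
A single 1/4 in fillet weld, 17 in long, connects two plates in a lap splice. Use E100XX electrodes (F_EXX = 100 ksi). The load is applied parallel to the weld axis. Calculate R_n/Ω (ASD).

Effective throat t_e = 0.707 × 0.25 = 0.1767 in.
Total length L = 17 in; A_we = 0.1767 × 17 = 3.005 in².
F_nw = 0.6 F_EXX = 0.6 × 100 = 60 ksi.
R_n = 60 × 3.005 = 180.3 kips; R_n/Ω = 180.3/2.0 = 90.14 kips.

R_n/Ω ≈ 90.1 kips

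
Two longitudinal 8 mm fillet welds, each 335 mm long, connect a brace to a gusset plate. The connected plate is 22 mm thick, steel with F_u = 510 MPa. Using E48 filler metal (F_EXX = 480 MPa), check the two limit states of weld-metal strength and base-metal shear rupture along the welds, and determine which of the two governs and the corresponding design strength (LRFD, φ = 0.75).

φR_n ≈ 819 kN (weld metal governs)

t_e = 0.707 × 8 = 5.656 mm; L = 670 mm.
Weld metal: φR_n = 0.75 × 0.6 × 480 × 5.656 × 670 × 10⁻³ = 818.5 kN.
Base metal (shear rupture): φR_n = 0.75 × 0.6 × 510 × 22 × 670 × 10⁻³ = 3383 kN.
Governing: weld metal.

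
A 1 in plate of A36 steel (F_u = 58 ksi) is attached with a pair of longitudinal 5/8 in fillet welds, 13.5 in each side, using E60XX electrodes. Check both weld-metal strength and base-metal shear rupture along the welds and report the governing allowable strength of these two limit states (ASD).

R_n/Ω ≈ 215 kips (weld metal governs)

E60XX → F_EXX = 60 ksi.
t_e = 0.707 × 0.625 = 0.4419 in; L = 27 in.
Weld metal: R_n/Ω = (1/2.0) × 0.6 × 60 × 0.4419 × 27 = 214.8 kips.
Base metal (shear rupture): R_n/Ω = (1/2.0) × 0.6 × 58 × 1 × 27 = 469.8 kips.
Governing: weld metal.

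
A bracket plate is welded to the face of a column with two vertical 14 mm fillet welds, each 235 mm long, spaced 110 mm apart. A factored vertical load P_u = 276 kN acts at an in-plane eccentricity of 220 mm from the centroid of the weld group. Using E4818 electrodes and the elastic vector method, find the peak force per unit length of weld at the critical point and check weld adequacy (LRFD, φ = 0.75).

E48XX → F_EXX = 480 MPa.
Total weld length L_w = 470 mm. Treat welds as unit-width lines.
Polar moment about centroid: J = 2[d³/12 + d(b/2)²] = 2[235³/12 + 235×55²] = 3585000 mm³.
Direct shear f_v = P/L_w = 276×10³ / 470 = 587.2 N/mm (vertical).
Torsion M = P·e = 276×10³ × 220 = 60720000 N·mm.
Critical point at (x, y) = (55, 117.5) from centroid. f_tx = M·y/J = 1990 N/mm; f_ty = M·x/J = 931.6 N/mm.
Resultant f_max = √[f_tx² + (f_v + f_ty)²] = √[1990² + (587.2 + 931.6)²] = 2504 N/mm.
Capacity per unit length: φr_n = 0.75 × 0.6 × 480 × (0.707 × 14) = 2138 N/mm.
2504 > 2138 → NOT adequate.

f_max ≈ 2500 N/mm; NOT adequate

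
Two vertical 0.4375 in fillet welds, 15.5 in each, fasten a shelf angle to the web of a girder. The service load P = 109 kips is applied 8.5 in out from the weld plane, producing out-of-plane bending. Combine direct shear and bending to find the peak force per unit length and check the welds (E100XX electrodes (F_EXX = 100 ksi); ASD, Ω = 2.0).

L_w = 2 × 15.5 = 31 in; section modulus (unit throat) S = 2 × L²/6 = 80.08 in².
Direct shear f_v = P/L_w = 109/31 = 3.516 kip/in.
Moment M = P × e = 109 × 8.5 = 926.5 kip·in; bending f_b = M/S = 11.57 kip/in.
f_max = √(f_v² + f_b²) = √(3.516² + 11.57²) = 12.09 kip/in.
r_n/Ω = (1/2.0) × 0.6 × 100 × (0.707 × 0.4375) = 9.279 kip/in → NOT adequate.

f_max ≈ 12.1 kip/in; NOT adequate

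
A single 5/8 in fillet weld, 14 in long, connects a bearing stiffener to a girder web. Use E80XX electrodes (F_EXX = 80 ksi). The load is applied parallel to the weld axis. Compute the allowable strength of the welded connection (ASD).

R_n/Ω ≈ 148 kip

Effective throat t_e = 0.707 × 0.625 = 0.4419 in.
Total length L = 14 in; A_we = 0.4419 × 14 = 6.186 in².
F_nw = 0.6 F_EXX = 0.6 × 80 = 48 ksi.
R_n = 48 × 6.186 = 296.9 kip; R_n/Ω = 296.9/2.0 = 148.5 kip.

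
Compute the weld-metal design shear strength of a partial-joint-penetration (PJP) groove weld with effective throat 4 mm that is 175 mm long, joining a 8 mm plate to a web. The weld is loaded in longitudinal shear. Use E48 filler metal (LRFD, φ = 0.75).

E48XX → F_EXX = 480 MPa.
Effective throat (given) t_e = 4 mm.
A_we = 4 × 175 = 700 mm².
F_nw = 0.6 F_EXX = 288 MPa.
φR_n = 0.75 × 288 × 700 × 10⁻³ = 151.2 kN.

φR_n ≈ 151 kN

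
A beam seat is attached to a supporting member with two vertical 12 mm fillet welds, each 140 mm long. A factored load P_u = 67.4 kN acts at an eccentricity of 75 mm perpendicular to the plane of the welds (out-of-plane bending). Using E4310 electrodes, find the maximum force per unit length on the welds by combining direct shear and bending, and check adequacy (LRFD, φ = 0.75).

E43XX → F_EXX = 430 MPa.
L_w = 2 × 140 = 280 mm; section modulus (unit throat) S = 2 × L²/6 = 6533 mm².
Direct shear f_v = P/L_w = 67.4×10³/280 = 240.7 N/mm.
Moment M = P × e = 67.4×10³ × 75 = 5055000 N·mm; bending f_b = M/S = 773.7 N/mm.
f_max = √(f_v² + f_b²) = √(240.7² + 773.7²) = 810.3 N/mm.
φr_n = 0.75 × 0.6 × 430 × (0.707 × 12) = 1642 N/mm → adequate.

f_max ≈ 810 N/mm; adequate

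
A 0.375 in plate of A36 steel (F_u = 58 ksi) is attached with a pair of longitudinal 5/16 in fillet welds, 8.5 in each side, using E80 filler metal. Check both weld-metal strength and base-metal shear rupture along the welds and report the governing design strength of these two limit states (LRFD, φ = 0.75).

E80XX → F_EXX = 80 ksi.
t_e = 0.707 × 0.3125 = 0.2209 in; L = 17 in.
Weld metal: φR_n = 0.75 × 0.6 × 80 × 0.2209 × 17 = 135.2 kip.
Base metal (shear rupture): φR_n = 0.75 × 0.6 × 58 × 0.375 × 17 = 166.4 kip.
Governing: weld metal.

φR_n ≈ 135 kip (weld metal governs)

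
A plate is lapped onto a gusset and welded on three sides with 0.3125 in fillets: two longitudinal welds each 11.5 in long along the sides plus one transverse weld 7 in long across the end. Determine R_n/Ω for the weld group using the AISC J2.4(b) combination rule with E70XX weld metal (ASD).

E70XX → F_EXX = 70 ksi.
t_e = 0.707 × 0.3125 = 0.2209 in.
R_nwl = 0.6 × 70 × 0.2209 × 23 = 213.4 kips (longitudinal, 2 welds).
R_nwt = 0.6 × 70 × 0.2209 × 7 = 64.96 kips (transverse, base value).
(i) R_nwl + R_nwt = 278.4 kips; (ii) 0.85 R_nwl + 1.5 R_nwt = 278.8 kips.
R_n = max = 278.8 kips [governs: (ii)]; R_n/Ω = 139.4 kips.

R_n/Ω ≈ 139 kips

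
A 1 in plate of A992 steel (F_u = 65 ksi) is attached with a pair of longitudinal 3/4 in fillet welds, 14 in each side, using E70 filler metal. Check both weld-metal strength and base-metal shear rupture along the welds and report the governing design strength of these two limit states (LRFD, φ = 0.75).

φR_n ≈ 468 kip (weld metal governs)

E70XX → F_EXX = 70 ksi.
t_e = 0.707 × 0.75 = 0.5302 in; L = 28 in.
Weld metal: φR_n = 0.75 × 0.6 × 70 × 0.5302 × 28 = 467.7 kip.
Base metal (shear rupture): φR_n = 0.75 × 0.6 × 65 × 1 × 28 = 819 kip.
Governing: weld metal.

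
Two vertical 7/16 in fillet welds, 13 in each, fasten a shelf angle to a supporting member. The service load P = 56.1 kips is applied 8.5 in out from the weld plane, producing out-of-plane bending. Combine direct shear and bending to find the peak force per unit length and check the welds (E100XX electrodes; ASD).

f_max ≈ 8.74 kip/in; adequate

E100XX → F_EXX = 100 ksi.
L_w = 2 × 13 = 26 in; section modulus (unit throat) S = 2 × L²/6 = 56.33 in².
Direct shear f_v = P/L_w = 56.1/26 = 2.158 kip/in.
Moment M = P × e = 56.1 × 8.5 = 476.85 kip·in; bending f_b = M/S = 8.465 kip/in.
f_max = √(f_v² + f_b²) = √(2.158² + 8.465²) = 8.735 kip/in.
r_n/Ω = (1/2.0) × 0.6 × 100 × (0.707 × 0.4375) = 9.279 kip/in → adequate.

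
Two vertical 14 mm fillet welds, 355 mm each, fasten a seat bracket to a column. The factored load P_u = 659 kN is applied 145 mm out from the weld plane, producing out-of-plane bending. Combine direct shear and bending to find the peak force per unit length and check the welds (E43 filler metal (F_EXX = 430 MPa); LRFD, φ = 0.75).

f_max ≈ 2460 N/mm; NOT adequate

L_w = 2 × 355 = 710 mm; section modulus (unit throat) S = 2 × L²/6 = 42010 mm².
Direct shear f_v = P/L_w = 659×10³/710 = 928.2 N/mm.
Moment M = P × e = 659×10³ × 145 = 95555000 N·mm; bending f_b = M/S = 2275 N/mm.
f_max = √(f_v² + f_b²) = √(928.2² + 2275²) = 2457 N/mm.
φr_n = 0.75 × 0.6 × 430 × (0.707 × 14) = 1915 N/mm → NOT adequate.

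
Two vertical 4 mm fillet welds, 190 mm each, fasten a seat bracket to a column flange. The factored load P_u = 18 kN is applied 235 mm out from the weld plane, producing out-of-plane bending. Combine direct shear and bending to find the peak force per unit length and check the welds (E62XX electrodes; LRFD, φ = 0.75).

E62XX → F_EXX = 620 MPa.
L_w = 2 × 190 = 380 mm; section modulus (unit throat) S = 2 × L²/6 = 12030 mm².
Direct shear f_v = P/L_w = 18×10³/380 = 47.37 N/mm.
Moment M = P × e = 18×10³ × 235 = 4230000 N·mm; bending f_b = M/S = 351.5 N/mm.
f_max = √(f_v² + f_b²) = √(47.37² + 351.5²) = 354.7 N/mm.
φr_n = 0.75 × 0.6 × 620 × (0.707 × 4) = 789 N/mm → adequate.

f_max ≈ 355 N/mm; adequate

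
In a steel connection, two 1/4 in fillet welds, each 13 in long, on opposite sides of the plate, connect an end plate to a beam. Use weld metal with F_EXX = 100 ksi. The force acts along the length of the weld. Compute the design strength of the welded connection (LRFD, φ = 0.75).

φR_n ≈ 207 kips

Effective throat t_e = 0.707 × 0.25 = 0.1767 in.
Total length L = 26 in; A_we = 0.1767 × 26 = 4.595 in².
F_nw = 0.6 F_EXX = 0.6 × 100 = 60 ksi.
φR_n = 0.75 × 60 × 4.595 = 206.8 kips.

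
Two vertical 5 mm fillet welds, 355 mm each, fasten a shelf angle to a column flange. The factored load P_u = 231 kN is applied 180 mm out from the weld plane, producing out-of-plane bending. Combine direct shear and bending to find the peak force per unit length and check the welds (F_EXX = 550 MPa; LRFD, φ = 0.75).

f_max ≈ 1040 N/mm; NOT adequate

L_w = 2 × 355 = 710 mm; section modulus (unit throat) S = 2 × L²/6 = 42010 mm².
Direct shear f_v = P/L_w = 231×10³/710 = 325.4 N/mm.
Moment M = P × e = 231×10³ × 180 = 41580000 N·mm; bending f_b = M/S = 989.8 N/mm.
f_max = √(f_v² + f_b²) = √(325.4² + 989.8²) = 1042 N/mm.
φr_n = 0.75 × 0.6 × 550 × (0.707 × 5) = 874.9 N/mm → NOT adequate.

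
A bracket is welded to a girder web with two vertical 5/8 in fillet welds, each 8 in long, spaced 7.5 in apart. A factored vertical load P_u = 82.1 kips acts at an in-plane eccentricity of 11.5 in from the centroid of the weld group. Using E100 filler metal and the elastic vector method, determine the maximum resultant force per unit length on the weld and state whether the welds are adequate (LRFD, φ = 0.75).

f_max ≈ 20.5 kip/in; NOT adequate

E100XX → F_EXX = 100 ksi.
Total weld length L_w = 16 in. Treat welds as unit-width lines.
Polar moment about centroid: J = 2[d³/12 + d(b/2)²] = 2[8³/12 + 8×3.75²] = 310.3 in³.
Direct shear f_v = P/L_w = 82.1 / 16 = 5.131 kip/in (vertical).
Torsion M = P·e = 82.1 × 11.5 = 944.15 kip·in.
Critical point at (x, y) = (3.75, 4) from centroid. f_tx = M·y/J = 12.17 kip/in; f_ty = M·x/J = 11.41 kip/in.
Resultant f_max = √[f_tx² + (f_v + f_ty)²] = √[12.17² + (5.131 + 11.41)²] = 20.53 kip/in.
Capacity per unit length: φr_n = 0.75 × 0.6 × 100 × (0.707 × 0.625) = 19.88 kip/in.
20.53 > 19.88 → NOT adequate.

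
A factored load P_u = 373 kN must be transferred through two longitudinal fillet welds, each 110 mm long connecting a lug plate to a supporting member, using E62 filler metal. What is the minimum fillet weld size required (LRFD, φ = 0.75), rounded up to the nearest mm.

E62XX → F_EXX = 620 MPa.
Total weld length L = 220 mm.
Required throat t_e = P_u / (φ × 0.6 F_EXX × L) = 373 / (0.75 × 0.6 × 620 × 220 × 10⁻³) = 6.077 mm.
Required leg w = t_e / 0.707 = 8.595 mm → use 9 mm.

w = 9 mm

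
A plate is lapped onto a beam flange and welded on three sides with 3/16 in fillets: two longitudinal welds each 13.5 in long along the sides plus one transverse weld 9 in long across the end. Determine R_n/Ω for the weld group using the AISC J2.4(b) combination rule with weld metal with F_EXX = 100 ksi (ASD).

R_n/Ω ≈ 145 kip

t_e = 0.707 × 0.1875 = 0.1326 in.
R_nwl = 0.6 × 100 × 0.1326 × 27 = 214.8 kip (longitudinal, 2 welds).
R_nwt = 0.6 × 100 × 0.1326 × 9 = 71.58 kip (transverse, base value).
(i) R_nwl + R_nwt = 286.3 kip; (ii) 0.85 R_nwl + 1.5 R_nwt = 289.9 kip.
R_n = max = 289.9 kip [governs: (ii)]; R_n/Ω = 145 kip.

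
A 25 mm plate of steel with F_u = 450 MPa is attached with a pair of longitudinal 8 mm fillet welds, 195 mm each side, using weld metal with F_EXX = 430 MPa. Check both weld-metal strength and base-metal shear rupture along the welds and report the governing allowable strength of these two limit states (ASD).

t_e = 0.707 × 8 = 5.656 mm; L = 390 mm.
Weld metal: R_n/Ω = (1/2.0) × 0.6 × 430 × 5.656 × 390 × 10⁻³ = 284.6 kN.
Base metal (shear rupture): R_n/Ω = (1/2.0) × 0.6 × 450 × 25 × 390 × 10⁻³ = 1316 kN.
Governing: weld metal.

R_n/Ω ≈ 285 kN (weld metal governs)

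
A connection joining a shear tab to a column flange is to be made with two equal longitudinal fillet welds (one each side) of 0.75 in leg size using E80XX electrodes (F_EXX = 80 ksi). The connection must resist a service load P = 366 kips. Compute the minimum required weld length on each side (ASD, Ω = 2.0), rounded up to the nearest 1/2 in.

Throat t_e = 0.707 × 0.75 = 0.5302 in.
r_n/Ω = (0.6 × 80 × 0.5302) / 2.0 = 12.73 kip/in.
L_req = P / (r_n/Ω) = 366 / 12.73 = 28.76 in total.
Per side: 28.76 / 2 = 14.38 in.
Round up → use L = 14.5 in on each side.

L = 14.5 in on each side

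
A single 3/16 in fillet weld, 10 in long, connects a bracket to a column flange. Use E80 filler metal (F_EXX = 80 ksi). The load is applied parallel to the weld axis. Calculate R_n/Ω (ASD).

R_n/Ω ≈ 31.8 kip

Effective throat t_e = 0.707 × 0.1875 = 0.1326 in.
Total length L = 10 in; A_we = 0.1326 × 10 = 1.326 in².
F_nw = 0.6 F_EXX = 0.6 × 80 = 48 ksi.
R_n = 48 × 1.326 = 63.63 kip; R_n/Ω = 63.63/2.0 = 31.82 kip.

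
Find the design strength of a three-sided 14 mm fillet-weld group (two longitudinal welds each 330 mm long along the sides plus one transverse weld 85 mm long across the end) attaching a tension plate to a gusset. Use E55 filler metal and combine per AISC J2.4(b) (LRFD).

φR_n ≈ 1830 kN

E55XX → F_EXX = 550 MPa.
t_e = 0.707 × 14 = 9.898 mm.
R_nwl = 0.6 × 550 × 9.898 × 660 × 10⁻³ = 2156 kN (longitudinal, 2 welds).
R_nwt = 0.6 × 550 × 9.898 × 85 × 10⁻³ = 277.6 kN (transverse, base value).
(i) R_nwl + R_nwt = 2433 kN; (ii) 0.85 R_nwl + 1.5 R_nwt = 2249 kN.
R_n = max = 2433 kN [governs: (i)]; φR_n = 1825 kN.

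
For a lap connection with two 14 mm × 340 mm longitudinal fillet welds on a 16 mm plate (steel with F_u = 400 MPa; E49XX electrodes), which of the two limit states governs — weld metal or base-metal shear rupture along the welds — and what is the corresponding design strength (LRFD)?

E49XX → F_EXX = 490 MPa.
t_e = 0.707 × 14 = 9.898 mm; L = 680 mm.
Weld metal: φR_n = 0.75 × 0.6 × 490 × 9.898 × 680 × 10⁻³ = 1484 kN.
Base metal (shear rupture): φR_n = 0.75 × 0.6 × 400 × 16 × 680 × 10⁻³ = 1958 kN.
Governing: weld metal.

φR_n ≈ 1480 kN (weld metal governs)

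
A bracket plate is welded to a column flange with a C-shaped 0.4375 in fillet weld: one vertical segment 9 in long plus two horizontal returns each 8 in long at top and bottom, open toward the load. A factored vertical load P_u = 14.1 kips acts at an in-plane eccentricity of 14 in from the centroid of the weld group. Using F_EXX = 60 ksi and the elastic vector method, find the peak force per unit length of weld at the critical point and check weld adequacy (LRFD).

f_max ≈ 2.94 kip/in; adequate

Total weld length L_w = 25 in. Treat welds as unit-width lines.
Centroid: x̄ = 2×8×4 / 25 = 2.56 in from the vertical weld.
Polar moment about centroid: J = I_x + I_y = [9³/12 + 2×8×4.5²] + [9×2.56² + 2(8³/12 + 8×1.44²)] = 562.2 in³.
Direct shear f_v = P/L_w = 14.1 / 25 = 0.564 kip/in (vertical).
Torsion M = P·e = 14.1 × 14 = 197.4 kip·in.
Critical point at (x, y) = (5.44, 4.5) from centroid. f_tx = M·y/J = 1.58 kip/in; f_ty = M·x/J = 1.91 kip/in.
Resultant f_max = √[f_tx² + (f_v + f_ty)²] = √[1.58² + (0.564 + 1.91)²] = 2.935 kip/in.
Capacity per unit length: φr_n = 0.75 × 0.6 × 60 × (0.707 × 0.4375) = 8.351 kip/in.
2.935 ≤ 8.351 → adequate.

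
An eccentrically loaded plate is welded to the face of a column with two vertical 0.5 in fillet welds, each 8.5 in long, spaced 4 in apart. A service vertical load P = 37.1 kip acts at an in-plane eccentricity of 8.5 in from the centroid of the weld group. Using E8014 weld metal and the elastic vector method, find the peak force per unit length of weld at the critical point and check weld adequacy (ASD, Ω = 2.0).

E80XX → F_EXX = 80 ksi.
Total weld length L_w = 17 in. Treat welds as unit-width lines.
Polar moment about centroid: J = 2[d³/12 + d(b/2)²] = 2[8.5³/12 + 8.5×2²] = 170.4 in³.
Direct shear f_v = P/L_w = 37.1 / 17 = 2.182 kip/in (vertical).
Torsion M = P·e = 37.1 × 8.5 = 315.35 kip·in.
Critical point at (x, y) = (2, 4.25) from centroid. f_tx = M·y/J = 7.867 kip/in; f_ty = M·x/J = 3.702 kip/in.
Resultant f_max = √[f_tx² + (f_v + f_ty)²] = √[7.867² + (2.182 + 3.702)²] = 9.825 kip/in.
Capacity per unit length: r_n/Ω = (1/2.0) × 0.6 × 80 × (0.707 × 0.5) = 8.484 kip/in.
9.825 > 8.484 → NOT adequate.

f_max ≈ 9.82 kip/in; NOT adequate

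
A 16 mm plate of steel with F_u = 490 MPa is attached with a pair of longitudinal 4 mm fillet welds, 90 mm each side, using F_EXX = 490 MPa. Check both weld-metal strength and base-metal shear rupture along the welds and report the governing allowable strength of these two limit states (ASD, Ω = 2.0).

t_e = 0.707 × 4 = 2.828 mm; L = 180 mm.
Weld metal: R_n/Ω = (1/2.0) × 0.6 × 490 × 2.828 × 180 × 10⁻³ = 74.83 kN.
Base metal (shear rupture): R_n/Ω = (1/2.0) × 0.6 × 490 × 16 × 180 × 10⁻³ = 423.4 kN.
Governing: weld metal.

R_n/Ω ≈ 74.8 kN (weld metal governs)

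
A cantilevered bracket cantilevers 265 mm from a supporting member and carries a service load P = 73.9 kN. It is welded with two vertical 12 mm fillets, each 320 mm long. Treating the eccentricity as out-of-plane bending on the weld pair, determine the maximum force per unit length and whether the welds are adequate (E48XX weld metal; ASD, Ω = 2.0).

f_max ≈ 585 N/mm; adequate

E48XX → F_EXX = 480 MPa.
L_w = 2 × 320 = 640 mm; section modulus (unit throat) S = 2 × L²/6 = 34130 mm².
Direct shear f_v = P/L_w = 73.9×10³/640 = 115.5 N/mm.
Moment M = P × e = 73.9×10³ × 265 = 19584000 N·mm; bending f_b = M/S = 573.7 N/mm.
f_max = √(f_v² + f_b²) = √(115.5² + 573.7²) = 585.2 N/mm.
r_n/Ω = (1/2.0) × 0.6 × 480 × (0.707 × 12) = 1222 N/mm → adequate.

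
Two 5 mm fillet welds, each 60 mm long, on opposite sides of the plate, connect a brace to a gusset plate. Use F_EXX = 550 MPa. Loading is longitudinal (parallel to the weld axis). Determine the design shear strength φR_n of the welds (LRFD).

Effective throat t_e = 0.707 × 5 = 3.535 mm.
Total length L = 120 mm; A_we = 3.535 × 120 = 424.2 mm².
F_nw = 0.6 F_EXX = 0.6 × 550 = 330 MPa.
φR_n = 0.75 × 330 × 424.2 × 10⁻³ = 105 kN.

φR_n ≈ 105 kN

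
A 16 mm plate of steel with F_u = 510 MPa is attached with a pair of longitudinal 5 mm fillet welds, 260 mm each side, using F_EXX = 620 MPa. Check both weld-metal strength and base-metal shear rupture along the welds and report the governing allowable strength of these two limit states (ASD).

t_e = 0.707 × 5 = 3.535 mm; L = 520 mm.
Weld metal: R_n/Ω = (1/2.0) × 0.6 × 620 × 3.535 × 520 × 10⁻³ = 341.9 kN.
Base metal (shear rupture): R_n/Ω = (1/2.0) × 0.6 × 510 × 16 × 520 × 10⁻³ = 1273 kN.
Governing: weld metal.

R_n/Ω ≈ 342 kN (weld metal governs)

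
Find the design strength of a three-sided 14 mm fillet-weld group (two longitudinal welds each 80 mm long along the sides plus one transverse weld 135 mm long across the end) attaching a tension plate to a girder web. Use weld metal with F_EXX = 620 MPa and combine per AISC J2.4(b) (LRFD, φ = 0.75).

t_e = 0.707 × 14 = 9.898 mm.
R_nwl = 0.6 × 620 × 9.898 × 160 × 10⁻³ = 589.1 kN (longitudinal, 2 welds).
R_nwt = 0.6 × 620 × 9.898 × 135 × 10⁻³ = 497.1 kN (transverse, base value).
(i) R_nwl + R_nwt = 1086 kN; (ii) 0.85 R_nwl + 1.5 R_nwt = 1246 kN.
R_n = max = 1246 kN [governs: (ii)]; φR_n = 934.8 kN.

φR_n ≈ 935 kN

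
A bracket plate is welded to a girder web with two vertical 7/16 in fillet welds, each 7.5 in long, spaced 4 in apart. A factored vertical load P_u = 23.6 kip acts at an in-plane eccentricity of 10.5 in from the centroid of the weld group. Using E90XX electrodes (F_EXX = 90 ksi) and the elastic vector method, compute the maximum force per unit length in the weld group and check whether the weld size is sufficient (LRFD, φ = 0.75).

Total weld length L_w = 15 in. Treat welds as unit-width lines.
Polar moment about centroid: J = 2[d³/12 + d(b/2)²] = 2[7.5³/12 + 7.5×2²] = 130.3 in³.
Direct shear f_v = P/L_w = 23.6 / 15 = 1.573 kip/in (vertical).
Torsion M = P·e = 23.6 × 10.5 = 247.8 kip·in.
Critical point at (x, y) = (2, 3.75) from centroid. f_tx = M·y/J = 7.131 kip/in; f_ty = M·x/J = 3.803 kip/in.
Resultant f_max = √[f_tx² + (f_v + f_ty)²] = √[7.131² + (1.573 + 3.803)²] = 8.931 kip/in.
Capacity per unit length: φr_n = 0.75 × 0.6 × 90 × (0.707 × 0.4375) = 12.53 kip/in.
8.931 ≤ 12.53 → adequate.

f_max ≈ 8.93 kip/in; adequate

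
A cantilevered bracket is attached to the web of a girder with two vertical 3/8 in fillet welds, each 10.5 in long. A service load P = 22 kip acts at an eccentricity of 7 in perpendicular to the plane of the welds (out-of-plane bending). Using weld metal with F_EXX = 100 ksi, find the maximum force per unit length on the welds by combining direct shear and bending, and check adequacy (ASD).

L_w = 2 × 10.5 = 21 in; section modulus (unit throat) S = 2 × L²/6 = 36.75 in².
Direct shear f_v = P/L_w = 22/21 = 1.048 kip/in.
Moment M = P × e = 22 × 7 = 154 kip·in; bending f_b = M/S = 4.19 kip/in.
f_max = √(f_v² + f_b²) = √(1.048² + 4.19²) = 4.319 kip/in.
r_n/Ω = (1/2.0) × 0.6 × 100 × (0.707 × 0.375) = 7.954 kip/in → adequate.

f_max ≈ 4.32 kip/in; adequate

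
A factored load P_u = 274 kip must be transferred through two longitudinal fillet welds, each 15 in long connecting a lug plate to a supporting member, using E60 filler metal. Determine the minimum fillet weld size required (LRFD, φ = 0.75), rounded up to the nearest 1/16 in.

E60XX → F_EXX = 60 ksi.
Total weld length L = 30 in.
Required throat t_e = P_u / (φ × 0.6 F_EXX × L) = 274 / (0.75 × 0.6 × 60 × 30) = 0.3383 in.
Required leg w = t_e / 0.707 = 0.4785 in → use 1/2 in.

w = 1/2 in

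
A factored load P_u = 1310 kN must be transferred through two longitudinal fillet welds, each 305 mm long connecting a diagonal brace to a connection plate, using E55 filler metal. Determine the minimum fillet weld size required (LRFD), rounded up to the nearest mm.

E55XX → F_EXX = 550 MPa.
Total weld length L = 610 mm.
Required throat t_e = P_u / (φ × 0.6 F_EXX × L) = 1310 / (0.75 × 0.6 × 550 × 610 × 10⁻³) = 8.677 mm.
Required leg w = t_e / 0.707 = 12.27 mm → use 13 mm.

w = 13 mm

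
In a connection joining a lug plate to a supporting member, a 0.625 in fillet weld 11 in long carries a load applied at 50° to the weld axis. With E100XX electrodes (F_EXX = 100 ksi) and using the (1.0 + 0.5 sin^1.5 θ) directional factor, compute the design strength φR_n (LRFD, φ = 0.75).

φR_n ≈ 292 kips

t_e = 0.707 × 0.625 = 0.4419 in; A_we = 0.4419 × 11 = 4.861 in².
Directional factor: 1.0 + 0.5 sin^1.5(50°) = 1.335.
F_nw = 0.6 × 100 × 1.335 = 80.11 ksi.
φR_n = 0.75 × 80.11 × 4.861 = 292.1 kips.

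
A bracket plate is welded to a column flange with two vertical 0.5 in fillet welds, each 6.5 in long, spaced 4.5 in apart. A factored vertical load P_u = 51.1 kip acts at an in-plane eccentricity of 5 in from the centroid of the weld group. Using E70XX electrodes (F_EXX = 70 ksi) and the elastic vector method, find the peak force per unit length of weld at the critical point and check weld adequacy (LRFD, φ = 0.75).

f_max ≈ 11.7 kip/in; NOT adequate

Total weld length L_w = 13 in. Treat welds as unit-width lines.
Polar moment about centroid: J = 2[d³/12 + d(b/2)²] = 2[6.5³/12 + 6.5×2.25²] = 111.6 in³.
Direct shear f_v = P/L_w = 51.1 / 13 = 3.931 kip/in (vertical).
Torsion M = P·e = 51.1 × 5 = 255.5 kip·in.
Critical point at (x, y) = (2.25, 3.25) from centroid. f_tx = M·y/J = 7.442 kip/in; f_ty = M·x/J = 5.152 kip/in.
Resultant f_max = √[f_tx² + (f_v + f_ty)²] = √[7.442² + (3.931 + 5.152)²] = 11.74 kip/in.
Capacity per unit length: φr_n = 0.75 × 0.6 × 70 × (0.707 × 0.5) = 11.14 kip/in.
11.74 > 11.14 → NOT adequate.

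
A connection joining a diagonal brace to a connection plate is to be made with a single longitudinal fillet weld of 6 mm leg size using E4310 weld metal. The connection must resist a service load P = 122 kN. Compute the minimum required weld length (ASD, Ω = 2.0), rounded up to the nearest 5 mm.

L = 225 mm

E43XX → F_EXX = 430 MPa.
Throat t_e = 0.707 × 6 = 4.242 mm.
r_n/Ω = (0.6 × 430 × 4.242) / 2.0 = 547.2 N/mm = 0.5472 kN/mm.
L_req = P / (r_n/Ω) = 122 / 0.5472 = 222.9 mm total.
Round up → use L = 225 mm.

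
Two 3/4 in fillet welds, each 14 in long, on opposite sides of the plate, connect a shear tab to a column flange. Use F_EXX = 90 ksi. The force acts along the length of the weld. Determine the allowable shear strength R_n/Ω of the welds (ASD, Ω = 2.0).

R_n/Ω ≈ 401 kips

Effective throat t_e = 0.707 × 0.75 = 0.5302 in.
Total length L = 28 in; A_we = 0.5302 × 28 = 14.85 in².
F_nw = 0.6 F_EXX = 0.6 × 90 = 54 ksi.
R_n = 54 × 14.85 = 801.7 kips; R_n/Ω = 801.7/2.0 = 400.9 kips.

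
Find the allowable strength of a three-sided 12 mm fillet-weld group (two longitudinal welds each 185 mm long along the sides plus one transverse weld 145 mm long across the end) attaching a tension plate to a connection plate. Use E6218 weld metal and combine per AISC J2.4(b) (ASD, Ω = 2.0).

R_n/Ω ≈ 840 kN

E62XX → F_EXX = 620 MPa.
t_e = 0.707 × 12 = 8.484 mm.
R_nwl = 0.6 × 620 × 8.484 × 370 × 10⁻³ = 1168 kN (longitudinal, 2 welds).
R_nwt = 0.6 × 620 × 8.484 × 145 × 10⁻³ = 457.6 kN (transverse, base value).
(i) R_nwl + R_nwt = 1625 kN; (ii) 0.85 R_nwl + 1.5 R_nwt = 1679 kN.
R_n = max = 1679 kN [governs: (ii)]; R_n/Ω = 839.5 kN.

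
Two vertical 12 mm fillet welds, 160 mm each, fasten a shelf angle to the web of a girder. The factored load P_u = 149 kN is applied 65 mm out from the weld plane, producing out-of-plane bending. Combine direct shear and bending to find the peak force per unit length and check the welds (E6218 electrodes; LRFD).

f_max ≈ 1230 N/mm; adequate

E62XX → F_EXX = 620 MPa.
L_w = 2 × 160 = 320 mm; section modulus (unit throat) S = 2 × L²/6 = 8533 mm².
Direct shear f_v = P/L_w = 149×10³/320 = 465.6 N/mm.
Moment M = P × e = 149×10³ × 65 = 9685000 N·mm; bending f_b = M/S = 1135 N/mm.
f_max = √(f_v² + f_b²) = √(465.6² + 1135²) = 1227 N/mm.
φr_n = 0.75 × 0.6 × 620 × (0.707 × 12) = 2367 N/mm → adequate.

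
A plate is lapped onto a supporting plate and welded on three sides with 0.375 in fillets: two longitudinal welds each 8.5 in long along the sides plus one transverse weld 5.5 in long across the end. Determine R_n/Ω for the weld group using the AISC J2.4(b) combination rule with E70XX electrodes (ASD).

R_n/Ω ≈ 126 kips

E70XX → F_EXX = 70 ksi.
t_e = 0.707 × 0.375 = 0.2651 in.
R_nwl = 0.6 × 70 × 0.2651 × 17 = 189.3 kips (longitudinal, 2 welds).
R_nwt = 0.6 × 70 × 0.2651 × 5.5 = 61.24 kips (transverse, base value).
(i) R_nwl + R_nwt = 250.5 kips; (ii) 0.85 R_nwl + 1.5 R_nwt = 252.8 kips.
R_n = max = 252.8 kips [governs: (ii)]; R_n/Ω = 126.4 kips.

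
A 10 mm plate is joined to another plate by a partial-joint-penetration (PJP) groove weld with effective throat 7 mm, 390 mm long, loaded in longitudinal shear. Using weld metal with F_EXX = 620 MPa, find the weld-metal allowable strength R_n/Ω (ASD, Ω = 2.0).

R_n/Ω ≈ 508 kN

Effective throat (given) t_e = 7 mm.
A_we = 7 × 390 = 2730 mm².
F_nw = 0.6 F_EXX = 372 MPa.
R_n/Ω = (372 × 2730) / 2.0 × 10⁻³ = 507.8 kN.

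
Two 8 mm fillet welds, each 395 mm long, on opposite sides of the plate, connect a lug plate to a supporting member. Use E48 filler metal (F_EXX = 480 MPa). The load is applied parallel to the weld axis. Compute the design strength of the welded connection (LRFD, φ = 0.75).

Effective throat t_e = 0.707 × 8 = 5.656 mm.
Total length L = 790 mm; A_we = 5.656 × 790 = 4468 mm².
F_nw = 0.6 F_EXX = 0.6 × 480 = 288 MPa.
φR_n = 0.75 × 288 × 4468 × 10⁻³ = 965.1 kN.

φR_n ≈ 965 kN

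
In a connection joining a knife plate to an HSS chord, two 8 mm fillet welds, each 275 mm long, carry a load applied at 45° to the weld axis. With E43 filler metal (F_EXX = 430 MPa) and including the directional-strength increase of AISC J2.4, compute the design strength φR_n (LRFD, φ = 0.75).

φR_n ≈ 781 kN

t_e = 0.707 × 8 = 5.656 mm; A_we = 5.656 × 550 = 3111 mm².
Directional factor: 1.0 + 0.5 sin^1.5(45°) = 1.297.
F_nw = 0.6 × 430 × 1.297 = 334.7 MPa.
φR_n = 0.75 × 334.7 × 3111 × 10⁻³ = 780.9 kN.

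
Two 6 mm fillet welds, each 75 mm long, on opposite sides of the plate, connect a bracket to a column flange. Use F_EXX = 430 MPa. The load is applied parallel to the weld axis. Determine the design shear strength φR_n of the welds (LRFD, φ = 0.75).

φR_n ≈ 123 kN

Effective throat t_e = 0.707 × 6 = 4.242 mm.
Total length L = 150 mm; A_we = 4.242 × 150 = 636.3 mm².
F_nw = 0.6 F_EXX = 0.6 × 430 = 258 MPa.
φR_n = 0.75 × 258 × 636.3 × 10⁻³ = 123.1 kN.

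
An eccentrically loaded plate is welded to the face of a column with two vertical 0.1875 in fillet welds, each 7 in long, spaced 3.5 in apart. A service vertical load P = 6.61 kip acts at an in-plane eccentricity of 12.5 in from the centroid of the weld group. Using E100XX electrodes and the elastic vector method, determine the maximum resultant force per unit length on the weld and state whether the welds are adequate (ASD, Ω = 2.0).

E100XX → F_EXX = 100 ksi.
Total weld length L_w = 14 in. Treat welds as unit-width lines.
Polar moment about centroid: J = 2[d³/12 + d(b/2)²] = 2[7³/12 + 7×1.75²] = 100 in³.
Direct shear f_v = P/L_w = 6.61 / 14 = 0.4721 kip/in (vertical).
Torsion M = P·e = 6.61 × 12.5 = 82.625 kip·in.
Critical point at (x, y) = (1.75, 3.5) from centroid. f_tx = M·y/J = 2.891 kip/in; f_ty = M·x/J = 1.445 kip/in.
Resultant f_max = √[f_tx² + (f_v + f_ty)²] = √[2.891² + (0.4721 + 1.445)²] = 3.469 kip/in.
Capacity per unit length: r_n/Ω = (1/2.0) × 0.6 × 100 × (0.707 × 0.1875) = 3.977 kip/in.
3.469 ≤ 3.977 → adequate.

f_max ≈ 3.47 kip/in; adequate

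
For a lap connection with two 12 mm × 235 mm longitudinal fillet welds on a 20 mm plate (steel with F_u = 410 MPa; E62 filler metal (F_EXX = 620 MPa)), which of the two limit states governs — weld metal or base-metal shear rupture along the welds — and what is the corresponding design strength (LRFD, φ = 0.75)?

φR_n ≈ 1110 kN (weld metal governs)

t_e = 0.707 × 12 = 8.484 mm; L = 470 mm.
Weld metal: φR_n = 0.75 × 0.6 × 620 × 8.484 × 470 × 10⁻³ = 1113 kN.
Base metal (shear rupture): φR_n = 0.75 × 0.6 × 410 × 20 × 470 × 10⁻³ = 1734 kN.
Governing: weld metal.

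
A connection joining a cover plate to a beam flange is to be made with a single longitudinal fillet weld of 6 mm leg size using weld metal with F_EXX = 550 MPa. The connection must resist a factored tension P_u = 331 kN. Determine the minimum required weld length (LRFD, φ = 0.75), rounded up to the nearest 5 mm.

Throat t_e = 0.707 × 6 = 4.242 mm.
φr_n = 0.75 × 0.6 × 550 × 4.242 × 10⁻³ = 1.05 kN/mm.
L_req = P_u / φr_n = 331 / 1.05 = 315.3 mm total.
Round up → use L = 320 mm.

L = 320 mm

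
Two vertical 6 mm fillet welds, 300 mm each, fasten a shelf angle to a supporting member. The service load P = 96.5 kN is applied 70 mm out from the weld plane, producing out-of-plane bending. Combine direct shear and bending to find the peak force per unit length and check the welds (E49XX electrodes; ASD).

f_max ≈ 277 N/mm; adequate

E49XX → F_EXX = 490 MPa.
L_w = 2 × 300 = 600 mm; section modulus (unit throat) S = 2 × L²/6 = 30000 mm².
Direct shear f_v = P/L_w = 96.5×10³/600 = 160.8 N/mm.
Moment M = P × e = 96.5×10³ × 70 = 6755000 N·mm; bending f_b = M/S = 225.2 N/mm.
f_max = √(f_v² + f_b²) = √(160.8² + 225.2²) = 276.7 N/mm.
r_n/Ω = (1/2.0) × 0.6 × 490 × (0.707 × 6) = 623.6 N/mm → adequate.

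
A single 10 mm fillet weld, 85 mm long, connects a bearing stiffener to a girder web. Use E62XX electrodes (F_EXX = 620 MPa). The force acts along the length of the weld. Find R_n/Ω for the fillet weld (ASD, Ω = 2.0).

R_n/Ω ≈ 112 kN

Effective throat t_e = 0.707 × 10 = 7.07 mm.
Total length L = 85 mm; A_we = 7.07 × 85 = 600.9 mm².
F_nw = 0.6 F_EXX = 0.6 × 620 = 372 MPa.
R_n = 372 × 600.9 × 10⁻³ = 223.6 kN; R_n/Ω = 223.6/2.0 = 111.8 kN.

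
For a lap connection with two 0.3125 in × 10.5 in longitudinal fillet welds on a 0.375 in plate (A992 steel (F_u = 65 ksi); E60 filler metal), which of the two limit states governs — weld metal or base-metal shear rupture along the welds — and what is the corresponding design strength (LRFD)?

E60XX → F_EXX = 60 ksi.
t_e = 0.707 × 0.3125 = 0.2209 in; L = 21 in.
Weld metal: φR_n = 0.75 × 0.6 × 60 × 0.2209 × 21 = 125.3 kips.
Base metal (shear rupture): φR_n = 0.75 × 0.6 × 65 × 0.375 × 21 = 230.3 kips.
Governing: weld metal.

φR_n ≈ 125 kips (weld metal governs)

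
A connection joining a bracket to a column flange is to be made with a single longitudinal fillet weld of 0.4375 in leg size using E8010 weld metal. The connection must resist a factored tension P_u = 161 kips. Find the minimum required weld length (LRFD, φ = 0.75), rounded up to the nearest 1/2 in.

L = 14.5 in

E80XX → F_EXX = 80 ksi.
Throat t_e = 0.707 × 0.4375 = 0.3093 in.
φr_n = 0.75 × 0.6 × 80 × 0.3093 = 11.14 kips/in.
L_req = P_u / φr_n = 161 / 11.14 = 14.46 in total.
Round up → use L = 14.5 in.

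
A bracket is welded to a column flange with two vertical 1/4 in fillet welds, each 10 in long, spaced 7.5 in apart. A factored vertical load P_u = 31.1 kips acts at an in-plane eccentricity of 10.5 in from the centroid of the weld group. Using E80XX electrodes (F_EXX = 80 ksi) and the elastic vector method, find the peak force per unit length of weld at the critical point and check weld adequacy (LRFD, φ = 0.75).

Total weld length L_w = 20 in. Treat welds as unit-width lines.
Polar moment about centroid: J = 2[d³/12 + d(b/2)²] = 2[10³/12 + 10×3.75²] = 447.9 in³.
Direct shear f_v = P/L_w = 31.1 / 20 = 1.555 kip/in (vertical).
Torsion M = P·e = 31.1 × 10.5 = 326.55 kip·in.
Critical point at (x, y) = (3.75, 5) from centroid. f_tx = M·y/J = 3.645 kip/in; f_ty = M·x/J = 2.734 kip/in.
Resultant f_max = √[f_tx² + (f_v + f_ty)²] = √[3.645² + (1.555 + 2.734)²] = 5.629 kip/in.
Capacity per unit length: φr_n = 0.75 × 0.6 × 80 × (0.707 × 0.25) = 6.363 kip/in.
5.629 ≤ 6.363 → adequate.

f_max ≈ 5.63 kip/in; adequate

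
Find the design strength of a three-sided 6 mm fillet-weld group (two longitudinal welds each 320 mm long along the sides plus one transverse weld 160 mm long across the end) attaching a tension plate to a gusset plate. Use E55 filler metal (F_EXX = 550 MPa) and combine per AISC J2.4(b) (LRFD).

t_e = 0.707 × 6 = 4.242 mm.
R_nwl = 0.6 × 550 × 4.242 × 640 × 10⁻³ = 895.9 kN (longitudinal, 2 welds).
R_nwt = 0.6 × 550 × 4.242 × 160 × 10⁻³ = 224 kN (transverse, base value).
(i) R_nwl + R_nwt = 1120 kN; (ii) 0.85 R_nwl + 1.5 R_nwt = 1097 kN.
R_n = max = 1120 kN [governs: (i)]; φR_n = 839.9 kN.

φR_n ≈ 840 kN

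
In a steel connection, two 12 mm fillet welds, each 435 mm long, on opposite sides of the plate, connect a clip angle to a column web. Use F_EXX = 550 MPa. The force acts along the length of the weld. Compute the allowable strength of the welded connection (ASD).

Effective throat t_e = 0.707 × 12 = 8.484 mm.
Total length L = 870 mm; A_we = 8.484 × 870 = 7381 mm².
F_nw = 0.6 F_EXX = 0.6 × 550 = 330 MPa.
R_n = 330 × 7381 × 10⁻³ = 2436 kN; R_n/Ω = 2436/2.0 = 1218 kN.

R_n/Ω ≈ 1220 kN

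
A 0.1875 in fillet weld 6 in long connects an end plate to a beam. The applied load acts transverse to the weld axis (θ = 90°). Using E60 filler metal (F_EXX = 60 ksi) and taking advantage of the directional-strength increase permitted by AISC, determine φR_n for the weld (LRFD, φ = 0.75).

φR_n ≈ 32.2 kip

t_e = 0.707 × 0.1875 = 0.1326 in; A_we = 0.1326 × 6 = 0.7954 in².
Directional factor: 1.0 + 0.5 sin^1.5(90°) = 1.5.
F_nw = 0.6 × 60 × 1.5 = 54 ksi.
φR_n = 0.75 × 54 × 0.7954 = 32.21 kip.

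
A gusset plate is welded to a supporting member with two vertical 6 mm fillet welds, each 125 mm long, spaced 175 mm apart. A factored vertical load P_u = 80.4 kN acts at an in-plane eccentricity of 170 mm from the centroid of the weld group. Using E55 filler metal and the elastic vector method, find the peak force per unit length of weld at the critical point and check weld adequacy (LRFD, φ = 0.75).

E55XX → F_EXX = 550 MPa.
Total weld length L_w = 250 mm. Treat welds as unit-width lines.
Polar moment about centroid: J = 2[d³/12 + d(b/2)²] = 2[125³/12 + 125×87.5²] = 2240000 mm³.
Direct shear f_v = P/L_w = 80.4×10³ / 250 = 321.6 N/mm (vertical).
Torsion M = P·e = 80.4×10³ × 170 = 13668000 N·mm.
Critical point at (x, y) = (87.5, 62.5) from centroid. f_tx = M·y/J = 381.4 N/mm; f_ty = M·x/J = 534 N/mm.
Resultant f_max = √[f_tx² + (f_v + f_ty)²] = √[381.4² + (321.6 + 534)²] = 936.8 N/mm.
Capacity per unit length: φr_n = 0.75 × 0.6 × 550 × (0.707 × 6) = 1050 N/mm.
936.8 ≤ 1050 → adequate.

f_max ≈ 937 N/mm; adequate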